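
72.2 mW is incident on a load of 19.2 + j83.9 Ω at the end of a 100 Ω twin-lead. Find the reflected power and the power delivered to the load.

P_reflected ≈ 46.1 mW; P_delivered ≈ 26.1 mW

|Γ| = |(-80.8 + j83.9)/(119.2 + j83.9)| = 0.799
|Γ|² = 0.639
P_refl = |Γ|²·P_inc = 46.1 mW, P_del = (1 − |Γ|²)·P_inc = 26.1 mW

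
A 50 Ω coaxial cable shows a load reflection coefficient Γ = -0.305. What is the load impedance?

Z_L ≈ 26.6 Ω

Z_L = Z_0·(1 + Γ)/(1 − Γ) = 50·(0.695)/(1.3)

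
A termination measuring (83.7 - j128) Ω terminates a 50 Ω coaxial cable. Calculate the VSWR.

VSWR ≈ 6.02

Γ = (Z_L − Z_0)/(Z_L + Z_0) = (33.7 − j128)/(133.7 − j128)
|Γ| = 132/185 = 0.715
VSWR = (1 + |Γ|)/(1 − |Γ|) = 1.72/0.285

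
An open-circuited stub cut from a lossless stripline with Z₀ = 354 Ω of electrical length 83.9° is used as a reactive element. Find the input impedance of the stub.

Z_in ≈ −j37.8 Ω

tan(βl) = 9.36
For an open-circuited stub, Z_in = −jZ_0·cot(βl) = −jZ_0/tan(βl)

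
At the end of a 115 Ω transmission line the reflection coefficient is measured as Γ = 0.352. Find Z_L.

Z_L ≈ 240 Ω

Z_L = Z_0·(1 + Γ)/(1 − Γ) = 115·(1.35)/(0.648)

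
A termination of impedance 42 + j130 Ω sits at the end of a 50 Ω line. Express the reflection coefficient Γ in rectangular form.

Γ ≈ 0.637 + j0.513

Γ = (Z_L − Z_0)/(Z_L + Z_0) = (-8 + j130)/(92 + j130)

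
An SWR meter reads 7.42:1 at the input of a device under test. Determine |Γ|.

|Γ| ≈ 0.762

|Γ| = (S − 1)/(S + 1) = (7.42 − 1)/(7.42 + 1) = 6.42/8.42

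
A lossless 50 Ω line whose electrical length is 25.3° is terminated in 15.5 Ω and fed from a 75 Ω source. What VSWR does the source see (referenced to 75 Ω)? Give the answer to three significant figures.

tan(βl) = 0.473
Z_in = Z_0·(Z_L + jZ_0·tanβl)/(Z_0 + jZ_L·tanβl) = 18.6 + j20.9 Ω
Γ_s = (Z_in − Z_s)/(Z_in + Z_s) = (-56.4 + j20.9)/(93.6 + j20.9), |Γ_s| = 0.628
VSWR = (1 + |Γ_s|)/(1 − |Γ_s|)

VSWR ≈ 4.37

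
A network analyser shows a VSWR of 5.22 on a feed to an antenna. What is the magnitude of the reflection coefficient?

|Γ| ≈ 0.678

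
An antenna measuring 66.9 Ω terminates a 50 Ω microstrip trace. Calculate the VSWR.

VSWR ≈ 1.34

Γ = (66.9 − 50)/(66.9 + 50) = 0.145
VSWR = (1 + 0.145)/(1 − 0.145)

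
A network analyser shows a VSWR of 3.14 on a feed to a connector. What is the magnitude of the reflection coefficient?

|Γ| ≈ 0.517

|Γ| = (S − 1)/(S + 1) = (3.14 − 1)/(3.14 + 1) = 2.14/4.14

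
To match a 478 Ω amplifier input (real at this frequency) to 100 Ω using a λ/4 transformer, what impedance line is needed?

Z_qwt ≈ 219 Ω

Z_qwt = √(Z_0·R_L) = √(100 × 478) = √47800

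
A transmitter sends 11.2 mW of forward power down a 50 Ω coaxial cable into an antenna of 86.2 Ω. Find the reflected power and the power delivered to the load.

P_reflected ≈ 0.791 mW; P_delivered ≈ 10.4 mW

Γ = (86.2 − 50)/(86.2 + 50) = 0.266
|Γ|² = 0.0706
P_refl = |Γ|²·P_inc = 0.791 mW, P_del = (1 − |Γ|²)·P_inc = 10.4 mW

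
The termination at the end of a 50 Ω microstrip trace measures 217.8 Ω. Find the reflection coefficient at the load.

Γ = 0.627

Γ = (Z_L − Z_0)/(Z_L + Z_0) = (217.8 − 50)/(217.8 + 50) = 167.8/267.8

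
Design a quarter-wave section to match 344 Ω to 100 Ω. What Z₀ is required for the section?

Z_qwt ≈ 185 Ω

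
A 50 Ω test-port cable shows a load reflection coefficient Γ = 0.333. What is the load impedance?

Z_L = Z_0·(1 + Γ)/(1 − Γ) = 50·(1.33)/(0.667)

Z_L ≈ 99.9 Ω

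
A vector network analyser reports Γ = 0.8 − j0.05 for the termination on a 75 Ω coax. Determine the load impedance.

Z_L = Z_0·(1 + Γ)/(1 − Γ) = 75·(1.8 − j0.05)/(0.2 + j0.05)

Z_L ≈ 631 − j176 Ω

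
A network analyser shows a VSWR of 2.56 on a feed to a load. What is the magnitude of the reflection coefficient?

|Γ| = (S − 1)/(S + 1) = (2.56 − 1)/(2.56 + 1) = 1.56/3.56

|Γ| ≈ 0.438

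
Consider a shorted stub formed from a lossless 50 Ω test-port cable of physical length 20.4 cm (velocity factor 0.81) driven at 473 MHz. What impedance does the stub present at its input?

Z_in ≈ −j37.7 Ω

λ = v/f = 0.81·c / 473 MHz = 0.514 m
βl = 2π·l/λ = 2π × 0.397 = 143°
tan(βl) = -0.755
For a shorted stub, Z_in = jZ_0·tan(βl)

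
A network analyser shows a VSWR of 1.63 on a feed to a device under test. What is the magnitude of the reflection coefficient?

|Γ| = (S − 1)/(S + 1) = (1.63 − 1)/(1.63 + 1) = 0.63/2.63

|Γ| ≈ 0.24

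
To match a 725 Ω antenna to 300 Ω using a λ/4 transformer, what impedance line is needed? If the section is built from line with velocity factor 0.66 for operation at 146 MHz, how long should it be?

Z_qwt ≈ 466 Ω; length ≈ 33.9 cm

Z_qwt = √(Z_0·R_L) = √(300 × 725) = √217500
λ = 0.66·c/f = 1.36 m, so l = λ/4 = 0.339 m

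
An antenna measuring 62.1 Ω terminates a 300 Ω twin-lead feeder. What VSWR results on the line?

For a purely resistive load, VSWR = R_L/Z_0 or Z_0/R_L (whichever > 1) = 300/62.1

VSWR ≈ 4.83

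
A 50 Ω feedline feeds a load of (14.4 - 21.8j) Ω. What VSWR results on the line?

VSWR ≈ 4.18

Γ = (Z_L − Z_0)/(Z_L + Z_0) = (-35.6 − j21.8)/(64.4 − j21.8)
|Γ| = 41.7/68 = 0.614
VSWR = (1 + |Γ|)/(1 − |Γ|) = 1.61/0.386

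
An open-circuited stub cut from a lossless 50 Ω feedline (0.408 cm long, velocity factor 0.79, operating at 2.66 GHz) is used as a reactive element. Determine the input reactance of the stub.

X_in ≈ -169 Ω (capacitive)

λ = v/f = 0.79·c / 2.66 GHz = 0.0891 m
βl = 2π·l/λ = 2π × 0.0458 = 16.5°
tan(βl) = 0.296
For an open-circuited stub, Z_in = −jZ_0·cot(βl) = −jZ_0/tan(βl)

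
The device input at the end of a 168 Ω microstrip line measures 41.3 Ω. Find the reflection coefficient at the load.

Γ = (Z_L − Z_0)/(Z_L + Z_0) = (41.3 − 168)/(41.3 + 168) = -126.7/209.3

Γ = -0.605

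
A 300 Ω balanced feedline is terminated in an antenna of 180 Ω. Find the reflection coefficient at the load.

Γ = (Z_L − Z_0)/(Z_L + Z_0) = (180 − 300)/(180 + 300) = -120/480

Γ = -0.25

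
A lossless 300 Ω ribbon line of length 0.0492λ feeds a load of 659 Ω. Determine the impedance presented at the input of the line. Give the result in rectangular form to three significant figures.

βl = 2π × 0.0492 = 17.7°
tan(βl) = tan(17.7°) = 0.319
Z_in = Z_0·(Z_L + jZ_0·tanβl)/(Z_0 + jZ_L·tanβl)
     = 300·(659 + j95.8)/(300 + j210)

Z_in ≈ 487 − j246 Ω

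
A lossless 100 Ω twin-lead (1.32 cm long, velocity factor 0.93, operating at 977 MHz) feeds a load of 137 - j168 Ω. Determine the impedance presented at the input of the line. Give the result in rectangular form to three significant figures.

Z_in ≈ 61.6 − j109 Ω

λ = v/f = 0.93·c / 977 MHz = 0.286 m
βl = 2π·l/λ = 2π × 0.0462 = 16.6°
tan(βl) = tan(16.6°) = 0.299
Z_in = Z_0·(Z_L + jZ_0·tanβl)/(Z_0 + jZ_L·tanβl)
     = 100·(137 − j138)/(150 + j40.9)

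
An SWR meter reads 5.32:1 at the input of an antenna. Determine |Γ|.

|Γ| = (S − 1)/(S + 1) = (5.32 − 1)/(5.32 + 1) = 4.32/6.32

|Γ| ≈ 0.684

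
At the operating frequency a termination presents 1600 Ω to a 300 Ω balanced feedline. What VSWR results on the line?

For a purely resistive load, VSWR = R_L/Z_0 or Z_0/R_L (whichever > 1) = 1600/300

VSWR ≈ 5.33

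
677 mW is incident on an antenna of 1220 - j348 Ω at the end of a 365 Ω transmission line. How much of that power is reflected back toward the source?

P_reflected ≈ 219 mW

|Γ| = |(855 − j348)/(1585 − j348)| = 0.569
|Γ|² = 0.324
P_refl = |Γ|²·P_inc = 219 mW, P_del = (1 − |Γ|²)·P_inc = 458 mW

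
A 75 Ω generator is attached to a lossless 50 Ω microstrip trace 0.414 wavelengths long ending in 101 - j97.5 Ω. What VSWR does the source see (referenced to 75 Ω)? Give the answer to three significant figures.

βl = 2π × 0.414 = 149°
tan(βl) = -0.6
Z_in = Z_0·(Z_L + jZ_0·tanβl)/(Z_0 + jZ_L·tanβl) = 91.7 + j96.2 Ω
Γ_s = (Z_in − Z_s)/(Z_in + Z_s) = (16.7 + j96.2)/(167 + j96.2), |Γ_s| = 0.507
VSWR = (1 + |Γ_s|)/(1 − |Γ_s|)

VSWR ≈ 3.06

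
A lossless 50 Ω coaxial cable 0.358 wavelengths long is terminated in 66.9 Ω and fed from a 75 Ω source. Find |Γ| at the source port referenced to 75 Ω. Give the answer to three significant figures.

|Γ| ≈ 0.269

βl = 2π × 0.358 = 129°
tan(βl) = -1.24
Z_in = Z_0·(Z_L + jZ_0·tanβl)/(Z_0 + jZ_L·tanβl) = 45.2 + j13.1 Ω
Γ_s = (Z_in − Z_s)/(Z_in + Z_s) = (-29.8 + j13.1)/(120 + j13.1), |Γ_s| = 0.269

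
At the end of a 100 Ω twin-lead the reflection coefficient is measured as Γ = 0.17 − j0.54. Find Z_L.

Z_L ≈ 69.3 − j110 Ω

Z_L = Z_0·(1 + Γ)/(1 − Γ) = 100·(1.17 − j0.54)/(0.83 + j0.54)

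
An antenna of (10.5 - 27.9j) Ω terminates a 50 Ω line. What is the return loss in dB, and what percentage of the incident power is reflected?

RL ≈ 2.78 dB; 52.7% of incident power reflected

Γ = (-39.5 − j27.9)/(60.5 − j27.9), |Γ| = 0.726
RL = −20·log₁₀(0.726) = 2.78 dB
P_refl/P_inc = |Γ|² = 0.527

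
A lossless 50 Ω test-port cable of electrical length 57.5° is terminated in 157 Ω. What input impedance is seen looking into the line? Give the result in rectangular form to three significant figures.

tan(βl) = tan(57.5°) = 1.57
Z_in = Z_0·(Z_L + jZ_0·tanβl)/(Z_0 + jZ_L·tanβl)
     = 50·(157 + j78.5)/(50 + j246)

Z_in ≈ 21.5 − j27.5 Ω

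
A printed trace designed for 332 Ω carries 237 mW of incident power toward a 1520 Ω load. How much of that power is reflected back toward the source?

P_reflected ≈ 97.5 mW

Γ = (1520 − 332)/(1520 + 332) = 0.641
|Γ|² = 0.411
P_refl = |Γ|²·P_inc = 97.5 mW, P_del = (1 − |Γ|²)·P_inc = 139 mW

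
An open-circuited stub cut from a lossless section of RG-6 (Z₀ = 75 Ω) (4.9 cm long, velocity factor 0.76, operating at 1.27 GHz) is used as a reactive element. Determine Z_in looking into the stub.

Z_in ≈ +j10.9 Ω

λ = v/f = 0.76·c / 1.27 GHz = 0.18 m
βl = 2π·l/λ = 2π × 0.273 = 98.3°
tan(βl) = -6.89
For an open-circuited stub, Z_in = −jZ_0·cot(βl) = −jZ_0/tan(βl)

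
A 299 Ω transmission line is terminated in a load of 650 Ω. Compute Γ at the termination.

Γ = 0.37

Γ = (Z_L − Z_0)/(Z_L + Z_0) = (650 − 299)/(650 + 299) = 351/949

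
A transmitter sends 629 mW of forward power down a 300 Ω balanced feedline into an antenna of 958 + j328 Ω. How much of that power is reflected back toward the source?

P_reflected ≈ 201 mW

|Γ| = |(658 + j328)/(1258 + j328)| = 0.566
|Γ|² = 0.32
P_refl = |Γ|²·P_inc = 201 mW, P_del = (1 − |Γ|²)·P_inc = 428 mW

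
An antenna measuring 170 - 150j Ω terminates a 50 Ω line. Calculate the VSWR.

VSWR ≈ 6.18

Γ = (Z_L − Z_0)/(Z_L + Z_0) = (120 − j150)/(220 − j150)
|Γ| = 192/266 = 0.721
VSWR = (1 + |Γ|)/(1 − |Γ|) = 1.72/0.279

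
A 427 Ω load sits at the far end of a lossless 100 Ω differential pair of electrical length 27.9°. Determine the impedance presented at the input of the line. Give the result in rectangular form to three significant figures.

tan(βl) = tan(27.9°) = 0.529
Z_in = Z_0·(Z_L + jZ_0·tanβl)/(Z_0 + jZ_L·tanβl)
     = 100·(427 + j52.9)/(100 + j226)

Z_in ≈ 89.5 − j149 Ω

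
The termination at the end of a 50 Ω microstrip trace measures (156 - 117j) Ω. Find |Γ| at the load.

|Γ| ≈ 0.666

Γ = (Z_L − Z_0)/(Z_L + Z_0) = (106 − j117)/(206 − j117)
|Γ| = 158/237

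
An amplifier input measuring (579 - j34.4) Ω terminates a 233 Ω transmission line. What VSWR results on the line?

VSWR ≈ 2.5

Γ = (Z_L − Z_0)/(Z_L + Z_0) = (346 − j34.4)/(812 − j34.4)
|Γ| = 348/813 = 0.428
VSWR = (1 + |Γ|)/(1 − |Γ|) = 1.43/0.572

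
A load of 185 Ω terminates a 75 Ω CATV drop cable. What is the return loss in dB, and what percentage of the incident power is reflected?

Γ = (185 − 75)/(185 + 75) = 0.423
RL = −20·log₁₀(0.423) = 7.47 dB
P_refl/P_inc = |Γ|² = 0.179

RL ≈ 7.47 dB; 17.9% of incident power reflected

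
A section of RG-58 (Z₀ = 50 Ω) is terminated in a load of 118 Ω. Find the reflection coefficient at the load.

Γ = 0.405

Γ = (Z_L − Z_0)/(Z_L + Z_0) = (118 − 50)/(118 + 50) = 68/168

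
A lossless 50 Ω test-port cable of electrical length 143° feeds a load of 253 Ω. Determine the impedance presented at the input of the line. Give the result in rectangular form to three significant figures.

Z_in ≈ 25.5 + j59.7 Ω

tan(βl) = tan(143°) = -0.754
Z_in = Z_0·(Z_L + jZ_0·tanβl)/(Z_0 + jZ_L·tanβl)
     = 50·(253 − j37.7)/(50 − j191)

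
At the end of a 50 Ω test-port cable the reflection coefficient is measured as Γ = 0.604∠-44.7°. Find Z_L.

Z_L ≈ 62.7 − j83.9 Ω

Z_L = Z_0·(1 + Γ)/(1 − Γ) = 50·(1.43 − j0.425)/(0.571 + j0.425)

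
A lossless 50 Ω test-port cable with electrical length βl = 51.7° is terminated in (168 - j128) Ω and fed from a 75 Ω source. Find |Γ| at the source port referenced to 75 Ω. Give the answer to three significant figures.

|Γ| ≈ 0.751

tan(βl) = 1.27
Z_in = Z_0·(Z_L + jZ_0·tanβl)/(Z_0 + jZ_L·tanβl) = 12.1 − j27.4 Ω
Γ_s = (Z_in − Z_s)/(Z_in + Z_s) = (-62.9 − j27.4)/(87.1 − j27.4), |Γ_s| = 0.751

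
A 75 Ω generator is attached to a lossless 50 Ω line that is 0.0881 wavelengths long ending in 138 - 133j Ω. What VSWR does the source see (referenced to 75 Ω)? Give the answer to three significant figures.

βl = 2π × 0.0881 = 31.7°
tan(βl) = 0.618
Z_in = Z_0·(Z_L + jZ_0·tanβl)/(Z_0 + jZ_L·tanβl) = 19.3 − j51 Ω
Γ_s = (Z_in − Z_s)/(Z_in + Z_s) = (-55.7 − j51)/(94.3 − j51), |Γ_s| = 0.705
VSWR = (1 + |Γ_s|)/(1 − |Γ_s|)

VSWR ≈ 5.78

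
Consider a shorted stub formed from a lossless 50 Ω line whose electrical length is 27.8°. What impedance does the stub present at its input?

Z_in ≈ +j26.4 Ω

tan(βl) = 0.527
For a shorted stub, Z_in = jZ_0·tan(βl)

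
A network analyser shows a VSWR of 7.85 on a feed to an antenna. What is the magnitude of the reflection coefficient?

|Γ| = (S − 1)/(S + 1) = (7.85 − 1)/(7.85 + 1) = 6.85/8.85

|Γ| ≈ 0.774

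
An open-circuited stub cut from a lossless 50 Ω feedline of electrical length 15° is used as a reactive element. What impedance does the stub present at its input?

tan(βl) = 0.268
For an open-circuited stub, Z_in = −jZ_0·cot(βl) = −jZ_0/tan(βl)

Z_in ≈ −j187 Ω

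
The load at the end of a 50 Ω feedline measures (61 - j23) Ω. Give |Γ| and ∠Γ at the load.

Γ ≈ 0.225 ∠ -52.7°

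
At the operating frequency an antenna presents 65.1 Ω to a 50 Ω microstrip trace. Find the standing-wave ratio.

Γ = (65.1 − 50)/(65.1 + 50) = 0.131
VSWR = (1 + 0.131)/(1 − 0.131)

VSWR ≈ 1.3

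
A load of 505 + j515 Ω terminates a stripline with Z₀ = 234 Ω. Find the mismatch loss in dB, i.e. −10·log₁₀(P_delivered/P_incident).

mismatch loss ≈ 2.35 dB

Γ = (271 + j515)/(739 + j515), |Γ| = 0.646
|Γ|² = 0.417, so P_del/P_inc = 1 − |Γ|² = 0.583
ML = −10·log₁₀(1 − |Γ|²)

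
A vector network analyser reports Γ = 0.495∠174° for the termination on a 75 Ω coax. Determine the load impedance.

Z_L = Z_0·(1 + Γ)/(1 − Γ) = 75·(0.508 + j0.0517)/(1.49 − j0.0517)

Z_L ≈ 25.4 + j3.48 Ω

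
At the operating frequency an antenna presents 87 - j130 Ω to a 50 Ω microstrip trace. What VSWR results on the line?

VSWR ≈ 6.03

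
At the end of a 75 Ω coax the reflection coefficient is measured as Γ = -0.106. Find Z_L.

Z_L = Z_0·(1 + Γ)/(1 − Γ) = 75·(0.894)/(1.11)

Z_L ≈ 60.6 Ω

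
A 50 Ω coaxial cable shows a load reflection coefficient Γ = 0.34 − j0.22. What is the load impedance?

Z_L = Z_0·(1 + Γ)/(1 − Γ) = 50·(1.34 − j0.22)/(0.66 + j0.22)

Z_L ≈ 86.4 − j45.5 Ω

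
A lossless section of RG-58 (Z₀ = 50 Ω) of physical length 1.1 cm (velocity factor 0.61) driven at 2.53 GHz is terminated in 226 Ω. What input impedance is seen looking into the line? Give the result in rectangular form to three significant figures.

λ = v/f = 0.61·c / 2.53 GHz = 0.0723 m
βl = 2π·l/λ = 2π × 0.152 = 54.7°
tan(βl) = tan(54.7°) = 1.41
Z_in = Z_0·(Z_L + jZ_0·tanβl)/(Z_0 + jZ_L·tanβl)
     = 50·(226 + j70.7)/(50 + j320)

Z_in ≈ 16.2 − j32.8 Ω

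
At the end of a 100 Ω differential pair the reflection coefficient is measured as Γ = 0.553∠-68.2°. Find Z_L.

Z_L ≈ 77.6 − j115 Ω

Z_L = Z_0·(1 + Γ)/(1 − Γ) = 100·(1.21 − j0.513)/(0.795 + j0.513)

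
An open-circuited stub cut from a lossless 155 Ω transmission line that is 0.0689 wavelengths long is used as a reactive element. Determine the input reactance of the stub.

X_in ≈ -335 Ω (capacitive)

βl = 2π × 0.0689 = 24.8°
tan(βl) = 0.462
For an open-circuited stub, Z_in = −jZ_0·cot(βl) = −jZ_0/tan(βl)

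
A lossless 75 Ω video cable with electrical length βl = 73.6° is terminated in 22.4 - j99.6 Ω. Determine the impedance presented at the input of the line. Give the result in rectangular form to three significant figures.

tan(βl) = tan(73.6°) = 3.4
Z_in = Z_0·(Z_L + jZ_0·tanβl)/(Z_0 + jZ_L·tanβl)
     = 75·(22.4 + j155)/(413 + j76.1)

Z_in ≈ 8.94 + j26.5 Ω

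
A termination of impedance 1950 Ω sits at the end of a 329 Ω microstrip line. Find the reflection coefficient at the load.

Γ = (Z_L − Z_0)/(Z_L + Z_0) = (1950 − 329)/(1950 + 329) = 1621/2279

Γ = 0.711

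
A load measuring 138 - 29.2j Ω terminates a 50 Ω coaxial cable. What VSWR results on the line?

Γ = (Z_L − Z_0)/(Z_L + Z_0) = (88 − j29.2)/(188 − j29.2)
|Γ| = 92.7/190 = 0.487
VSWR = (1 + |Γ|)/(1 − |Γ|) = 1.49/0.513

VSWR ≈ 2.9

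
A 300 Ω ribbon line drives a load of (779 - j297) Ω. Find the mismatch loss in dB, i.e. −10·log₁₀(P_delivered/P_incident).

Γ = (479 − j297)/(1079 − j297), |Γ| = 0.504
|Γ|² = 0.254, so P_del/P_inc = 1 − |Γ|² = 0.746
ML = −10·log₁₀(1 − |Γ|²)

mismatch loss ≈ 1.27 dB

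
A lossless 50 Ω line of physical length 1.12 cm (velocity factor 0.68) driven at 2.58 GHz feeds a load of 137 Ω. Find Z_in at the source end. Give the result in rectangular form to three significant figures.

λ = v/f = 0.68·c / 2.58 GHz = 0.0791 m
βl = 2π·l/λ = 2π × 0.142 = 51°
tan(βl) = tan(51°) = 1.23
Z_in = Z_0·(Z_L + jZ_0·tanβl)/(Z_0 + jZ_L·tanβl)
     = 50·(137 + j61.7)/(50 + j169)

Z_in ≈ 27.8 − j32.3 Ω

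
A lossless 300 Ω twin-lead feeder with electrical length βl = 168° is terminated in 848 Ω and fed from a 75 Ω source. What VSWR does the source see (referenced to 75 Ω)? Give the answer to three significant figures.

tan(βl) = -0.213
Z_in = Z_0·(Z_L + jZ_0·tanβl)/(Z_0 + jZ_L·tanβl) = 651 + j328 Ω
Γ_s = (Z_in − Z_s)/(Z_in + Z_s) = (576 + j328)/(726 + j328), |Γ_s| = 0.832
VSWR = (1 + |Γ_s|)/(1 − |Γ_s|)

VSWR ≈ 10.9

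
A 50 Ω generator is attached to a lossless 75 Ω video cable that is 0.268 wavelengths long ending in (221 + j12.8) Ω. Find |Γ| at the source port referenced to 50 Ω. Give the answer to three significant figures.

|Γ| ≈ 0.332

βl = 2π × 0.268 = 96.5°
tan(βl) = -8.8
Z_in = Z_0·(Z_L + jZ_0·tanβl)/(Z_0 + jZ_L·tanβl) = 25.5 + j6.05 Ω
Γ_s = (Z_in − Z_s)/(Z_in + Z_s) = (-24.5 + j6.05)/(75.5 + j6.05), |Γ_s| = 0.332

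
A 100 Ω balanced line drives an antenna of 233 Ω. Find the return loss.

RL ≈ 7.97 dB

Γ = (233 − 100)/(233 + 100) = 0.399
RL = −20·log₁₀|Γ| = −20·log₁₀(0.399)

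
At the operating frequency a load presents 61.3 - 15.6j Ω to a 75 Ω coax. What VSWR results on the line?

VSWR ≈ 1.36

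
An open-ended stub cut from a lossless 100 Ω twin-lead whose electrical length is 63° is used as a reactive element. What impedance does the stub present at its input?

tan(βl) = 1.96
For an open-ended stub, Z_in = −jZ_0·cot(βl) = −jZ_0/tan(βl)

Z_in ≈ −j51 Ω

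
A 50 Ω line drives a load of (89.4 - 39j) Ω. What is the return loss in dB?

RL ≈ 8.34 dB

Γ = (39.4 − j39)/(139.4 − j39), |Γ| = 0.383
RL = −20·log₁₀|Γ| = −20·log₁₀(0.383)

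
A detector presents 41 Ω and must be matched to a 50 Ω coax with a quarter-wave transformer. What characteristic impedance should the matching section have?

Z_qwt = √(Z_0·R_L) = √(50 × 41) = √2050

Z_qwt ≈ 45.3 Ω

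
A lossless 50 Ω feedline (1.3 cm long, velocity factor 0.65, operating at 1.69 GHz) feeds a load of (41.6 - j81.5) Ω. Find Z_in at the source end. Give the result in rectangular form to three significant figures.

λ = v/f = 0.65·c / 1.69 GHz = 0.115 m
βl = 2π·l/λ = 2π × 0.113 = 40.6°
tan(βl) = tan(40.6°) = 0.856
Z_in = Z_0·(Z_L + jZ_0·tanβl)/(Z_0 + jZ_L·tanβl)
     = 50·(41.6 − j38.7)/(120 + j35.6)

Z_in ≈ 11.5 − j19.6 Ω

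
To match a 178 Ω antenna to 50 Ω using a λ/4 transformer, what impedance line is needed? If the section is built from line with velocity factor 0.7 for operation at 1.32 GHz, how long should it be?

Z_qwt = √(Z_0·R_L) = √(50 × 178) = √8900
λ = 0.7·c/f = 0.159 m, so l = λ/4 = 0.0398 m

Z_qwt ≈ 94.3 Ω; length ≈ 3.98 cm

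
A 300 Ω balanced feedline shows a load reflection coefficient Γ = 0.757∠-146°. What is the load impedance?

Z_L = Z_0·(1 + Γ)/(1 − Γ) = 300·(0.372 − j0.423)/(1.63 + j0.423)

Z_L ≈ 45.3 − j89.8 Ω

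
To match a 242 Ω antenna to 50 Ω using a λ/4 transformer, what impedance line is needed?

Z_qwt = √(Z_0·R_L) = √(50 × 242) = √12100

Z_qwt ≈ 110 Ω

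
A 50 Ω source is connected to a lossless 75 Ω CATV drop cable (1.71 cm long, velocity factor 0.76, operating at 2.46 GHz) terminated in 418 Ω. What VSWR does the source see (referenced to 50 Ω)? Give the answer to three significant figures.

λ = v/f = 0.76·c / 2.46 GHz = 0.0927 m
βl = 2π·l/λ = 2π × 0.184 = 66.4°
tan(βl) = 2.29
Z_in = Z_0·(Z_L + jZ_0·tanβl)/(Z_0 + jZ_L·tanβl) = 15.9 − j31.5 Ω
Γ_s = (Z_in − Z_s)/(Z_in + Z_s) = (-34.1 − j31.5)/(65.9 − j31.5), |Γ_s| = 0.635
VSWR = (1 + |Γ_s|)/(1 − |Γ_s|)

VSWR ≈ 4.48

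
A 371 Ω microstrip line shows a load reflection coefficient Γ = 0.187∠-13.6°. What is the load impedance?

Z_L = Z_0·(1 + Γ)/(1 − Γ) = 371·(1.18 − j0.044)/(0.818 + j0.044)

Z_L ≈ 533 − j48.6 Ω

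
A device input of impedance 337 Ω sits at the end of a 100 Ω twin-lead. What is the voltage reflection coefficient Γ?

Γ = (Z_L − Z_0)/(Z_L + Z_0) = (337 − 100)/(337 + 100) = 237/437

Γ = 0.542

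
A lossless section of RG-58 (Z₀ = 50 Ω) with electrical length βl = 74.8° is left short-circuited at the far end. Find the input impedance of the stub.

tan(βl) = 3.68
For a short-circuited stub, Z_in = jZ_0·tan(βl)

Z_in ≈ +j184 Ω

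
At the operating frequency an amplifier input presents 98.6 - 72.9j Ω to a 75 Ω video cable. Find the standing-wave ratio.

Γ = (Z_L − Z_0)/(Z_L + Z_0) = (23.6 − j72.9)/(173.6 − j72.9)
|Γ| = 76.6/188 = 0.407
VSWR = (1 + |Γ|)/(1 − |Γ|) = 1.41/0.593

VSWR ≈ 2.37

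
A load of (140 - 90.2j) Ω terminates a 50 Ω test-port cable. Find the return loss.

RL ≈ 4.35 dB

Γ = (90 − j90.2)/(190 − j90.2), |Γ| = 0.606
RL = −20·log₁₀|Γ| = −20·log₁₀(0.606)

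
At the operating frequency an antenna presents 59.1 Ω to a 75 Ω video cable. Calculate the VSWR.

VSWR ≈ 1.27

For a purely resistive load, VSWR = R_L/Z_0 or Z_0/R_L (whichever > 1) = 75/59.1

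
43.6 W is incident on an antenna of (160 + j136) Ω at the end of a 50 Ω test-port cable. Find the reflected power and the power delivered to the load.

P_reflected ≈ 21.3 W; P_delivered ≈ 22.3 W

|Γ| = |(110 + j136)/(210 + j136)| = 0.699
|Γ|² = 0.489
P_refl = |Γ|²·P_inc = 21.3 W, P_del = (1 − |Γ|²)·P_inc = 22.3 W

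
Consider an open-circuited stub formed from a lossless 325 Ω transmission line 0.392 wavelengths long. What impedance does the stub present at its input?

Z_in ≈ +j403 Ω

βl = 2π × 0.392 = 141°
tan(βl) = -0.806
For an open-circuited stub, Z_in = −jZ_0·cot(βl) = −jZ_0/tan(βl)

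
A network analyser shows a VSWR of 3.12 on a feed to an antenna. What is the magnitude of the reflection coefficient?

|Γ| = (S − 1)/(S + 1) = (3.12 − 1)/(3.12 + 1) = 2.12/4.12

|Γ| ≈ 0.515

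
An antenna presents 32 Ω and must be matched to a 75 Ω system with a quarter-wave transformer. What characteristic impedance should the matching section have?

Z_qwt ≈ 49 Ω

Z_qwt = √(Z_0·R_L) = √(75 × 32) = √2400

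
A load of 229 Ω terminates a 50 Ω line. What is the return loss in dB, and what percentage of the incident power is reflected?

Γ = (229 − 50)/(229 + 50) = 0.642
RL = −20·log₁₀(0.642) = 3.86 dB
P_refl/P_inc = |Γ|² = 0.412

RL ≈ 3.86 dB; 41.2% of incident power reflected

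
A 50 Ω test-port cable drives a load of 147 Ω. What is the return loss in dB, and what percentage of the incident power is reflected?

Γ = (147 − 50)/(147 + 50) = 0.492
RL = −20·log₁₀(0.492) = 6.15 dB
P_refl/P_inc = |Γ|² = 0.242

RL ≈ 6.15 dB; 24.2% of incident power reflected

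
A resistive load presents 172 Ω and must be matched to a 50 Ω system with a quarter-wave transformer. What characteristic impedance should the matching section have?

Z_qwt = √(Z_0·R_L) = √(50 × 172) = √8600

Z_qwt ≈ 92.7 Ω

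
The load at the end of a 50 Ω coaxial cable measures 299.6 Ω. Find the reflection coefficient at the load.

Γ = 0.714

Γ = (Z_L − Z_0)/(Z_L + Z_0) = (299.6 − 50)/(299.6 + 50) = 249.6/349.6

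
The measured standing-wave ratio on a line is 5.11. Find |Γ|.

|Γ| ≈ 0.673

|Γ| = (S − 1)/(S + 1) = (5.11 − 1)/(5.11 + 1) = 4.11/6.11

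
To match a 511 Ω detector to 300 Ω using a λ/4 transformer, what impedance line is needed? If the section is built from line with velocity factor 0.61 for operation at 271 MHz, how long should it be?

Z_qwt ≈ 392 Ω; length ≈ 16.9 cm

Z_qwt = √(Z_0·R_L) = √(300 × 511) = √153300
λ = 0.61·c/f = 0.675 m, so l = λ/4 = 0.169 m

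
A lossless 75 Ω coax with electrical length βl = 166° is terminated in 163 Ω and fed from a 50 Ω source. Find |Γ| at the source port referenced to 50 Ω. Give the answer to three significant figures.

tan(βl) = -0.249
Z_in = Z_0·(Z_L + jZ_0·tanβl)/(Z_0 + jZ_L·tanβl) = 134 + j53.8 Ω
Γ_s = (Z_in − Z_s)/(Z_in + Z_s) = (83.8 + j53.8)/(184 + j53.8), |Γ_s| = 0.52

|Γ| ≈ 0.52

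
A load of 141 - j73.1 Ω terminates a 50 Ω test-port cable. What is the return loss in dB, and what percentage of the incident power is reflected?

RL ≈ 4.87 dB; 32.6% of incident power reflected

Γ = (91 − j73.1)/(191 − j73.1), |Γ| = 0.571
RL = −20·log₁₀(0.571) = 4.87 dB
P_refl/P_inc = |Γ|² = 0.326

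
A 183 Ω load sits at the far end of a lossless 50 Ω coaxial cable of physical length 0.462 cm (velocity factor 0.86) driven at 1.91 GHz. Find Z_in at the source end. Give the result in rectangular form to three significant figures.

Z_in ≈ 117 − j82.6 Ω

λ = v/f = 0.86·c / 1.91 GHz = 0.135 m
βl = 2π·l/λ = 2π × 0.0342 = 12.3°
tan(βl) = tan(12.3°) = 0.218
Z_in = Z_0·(Z_L + jZ_0·tanβl)/(Z_0 + jZ_L·tanβl)
     = 50·(183 + j10.9)/(50 + j39.9)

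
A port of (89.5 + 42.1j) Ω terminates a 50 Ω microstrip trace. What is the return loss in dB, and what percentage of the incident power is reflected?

RL ≈ 8.04 dB; 15.7% of incident power reflected

Γ = (39.5 + j42.1)/(139.5 + j42.1), |Γ| = 0.396
RL = −20·log₁₀(0.396) = 8.04 dB
P_refl/P_inc = |Γ|² = 0.157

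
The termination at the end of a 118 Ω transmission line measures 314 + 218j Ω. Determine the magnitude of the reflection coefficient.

|Γ| ≈ 0.606

Γ = (Z_L − Z_0)/(Z_L + Z_0) = (196 + j218)/(432 + j218)
|Γ| = 293/484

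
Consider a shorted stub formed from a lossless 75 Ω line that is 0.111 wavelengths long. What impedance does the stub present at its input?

Z_in ≈ +j62.8 Ω

βl = 2π × 0.111 = 40°
tan(βl) = 0.838
For a shorted stub, Z_in = jZ_0·tan(βl)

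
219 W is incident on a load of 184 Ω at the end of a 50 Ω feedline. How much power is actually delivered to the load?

Γ = (184 − 50)/(184 + 50) = 0.573
|Γ|² = 0.328
P_refl = |Γ|²·P_inc = 71.8 W, P_del = (1 − |Γ|²)·P_inc = 147 W

P_delivered ≈ 147 W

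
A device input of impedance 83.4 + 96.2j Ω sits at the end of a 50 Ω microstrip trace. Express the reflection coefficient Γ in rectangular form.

Γ = (Z_L − Z_0)/(Z_L + Z_0) = (33.4 + j96.2)/(133.4 + j96.2)

Γ ≈ 0.507 + j0.356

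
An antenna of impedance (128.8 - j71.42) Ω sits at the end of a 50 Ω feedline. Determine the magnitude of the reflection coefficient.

|Γ| ≈ 0.552

Γ = (Z_L − Z_0)/(Z_L + Z_0) = (78.8 − j71.42)/(178.8 − j71.42)
|Γ| = 106/193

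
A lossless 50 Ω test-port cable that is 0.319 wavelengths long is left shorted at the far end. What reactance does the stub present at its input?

βl = 2π × 0.319 = 115°
tan(βl) = -2.16
For a shorted stub, Z_in = jZ_0·tan(βl)

X_in ≈ -108 Ω (capacitive)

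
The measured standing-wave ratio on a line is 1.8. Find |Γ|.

|Γ| ≈ 0.286

|Γ| = (S − 1)/(S + 1) = (1.8 − 1)/(1.8 + 1) = 0.8/2.8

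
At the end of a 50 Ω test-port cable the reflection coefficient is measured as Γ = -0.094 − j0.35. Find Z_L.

Z_L = Z_0·(1 + Γ)/(1 − Γ) = 50·(0.906 − j0.35)/(1.09 + j0.35)

Z_L ≈ 32.9 − j26.5 Ω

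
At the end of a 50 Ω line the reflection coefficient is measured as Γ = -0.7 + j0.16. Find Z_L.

Z_L ≈ 8.31 + j5.49 Ω

Z_L = Z_0·(1 + Γ)/(1 − Γ) = 50·(0.3 + j0.16)/(1.7 − j0.16)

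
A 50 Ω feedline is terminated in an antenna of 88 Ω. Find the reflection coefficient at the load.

Γ = (Z_L − Z_0)/(Z_L + Z_0) = (88 − 50)/(88 + 50) = 38/138

Γ = 0.275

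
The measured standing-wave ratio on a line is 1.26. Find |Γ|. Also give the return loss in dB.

|Γ| = (S − 1)/(S + 1) = (1.26 − 1)/(1.26 + 1) = 0.26/2.26
RL = −20·log₁₀|Γ| = −20·log₁₀(0.115)

|Γ| ≈ 0.115; return loss ≈ 18.8 dB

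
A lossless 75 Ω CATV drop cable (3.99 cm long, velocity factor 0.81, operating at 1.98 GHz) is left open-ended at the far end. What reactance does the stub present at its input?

λ = v/f = 0.81·c / 1.98 GHz = 0.123 m
βl = 2π·l/λ = 2π × 0.325 = 117°
tan(βl) = -1.96
For an open-ended stub, Z_in = −jZ_0·cot(βl) = −jZ_0/tan(βl)

X_in ≈ 38.3 Ω (inductive)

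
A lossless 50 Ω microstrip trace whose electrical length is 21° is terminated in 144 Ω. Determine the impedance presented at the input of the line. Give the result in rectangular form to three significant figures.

tan(βl) = tan(21°) = 0.384
Z_in = Z_0·(Z_L + jZ_0·tanβl)/(Z_0 + jZ_L·tanβl)
     = 50·(144 + j19.2)/(50 + j55.3)

Z_in ≈ 74.3 − j63 Ω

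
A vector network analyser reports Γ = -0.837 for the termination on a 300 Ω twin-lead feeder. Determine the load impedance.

Z_L = Z_0·(1 + Γ)/(1 − Γ) = 300·(0.163)/(1.84)

Z_L ≈ 26.6 Ω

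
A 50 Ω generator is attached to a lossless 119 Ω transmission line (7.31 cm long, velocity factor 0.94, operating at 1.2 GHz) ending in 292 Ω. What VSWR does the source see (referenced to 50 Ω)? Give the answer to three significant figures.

VSWR ≈ 2.08

λ = v/f = 0.94·c / 1.2 GHz = 0.235 m
βl = 2π·l/λ = 2π × 0.311 = 112°
tan(βl) = -2.48
Z_in = Z_0·(Z_L + jZ_0·tanβl)/(Z_0 + jZ_L·tanβl) = 54.9 + j39 Ω
Γ_s = (Z_in − Z_s)/(Z_in + Z_s) = (4.91 + j39)/(105 + j39), |Γ_s| = 0.351
VSWR = (1 + |Γ_s|)/(1 − |Γ_s|)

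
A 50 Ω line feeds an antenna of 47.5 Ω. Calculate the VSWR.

VSWR ≈ 1.05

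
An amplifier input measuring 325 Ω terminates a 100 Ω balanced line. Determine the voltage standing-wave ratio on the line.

VSWR ≈ 3.25

Γ = (325 − 100)/(325 + 100) = 0.529
VSWR = (1 + 0.529)/(1 − 0.529)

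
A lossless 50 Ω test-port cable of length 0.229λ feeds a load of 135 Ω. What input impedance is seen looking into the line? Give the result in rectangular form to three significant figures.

βl = 2π × 0.229 = 82.4°
tan(βl) = tan(82.4°) = 7.53
Z_in = Z_0·(Z_L + jZ_0·tanβl)/(Z_0 + jZ_L·tanβl)
     = 50·(135 + j377)/(50 + j1020)

Z_in ≈ 18.8 − j5.71 Ω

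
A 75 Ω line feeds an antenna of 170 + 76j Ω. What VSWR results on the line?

VSWR ≈ 2.8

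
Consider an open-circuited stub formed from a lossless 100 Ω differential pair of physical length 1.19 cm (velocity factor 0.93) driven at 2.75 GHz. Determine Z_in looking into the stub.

Z_in ≈ −j110 Ω

λ = v/f = 0.93·c / 2.75 GHz = 0.101 m
βl = 2π·l/λ = 2π × 0.117 = 42.2°
tan(βl) = 0.908
For an open-circuited stub, Z_in = −jZ_0·cot(βl) = −jZ_0/tan(βl)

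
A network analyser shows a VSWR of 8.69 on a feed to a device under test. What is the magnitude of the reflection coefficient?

|Γ| = (S − 1)/(S + 1) = (8.69 − 1)/(8.69 + 1) = 7.69/9.69

|Γ| ≈ 0.794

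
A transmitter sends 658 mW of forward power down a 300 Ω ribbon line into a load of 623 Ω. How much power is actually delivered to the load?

P_delivered ≈ 577 mW

Γ = (623 − 300)/(623 + 300) = 0.35
|Γ|² = 0.122
P_refl = |Γ|²·P_inc = 80.6 mW, P_del = (1 − |Γ|²)·P_inc = 577 mW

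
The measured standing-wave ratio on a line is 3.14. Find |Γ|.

|Γ| ≈ 0.517

|Γ| = (S − 1)/(S + 1) = (3.14 − 1)/(3.14 + 1) = 2.14/4.14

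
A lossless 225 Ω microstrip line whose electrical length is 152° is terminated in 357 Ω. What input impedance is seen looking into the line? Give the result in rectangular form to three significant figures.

tan(βl) = tan(152°) = -0.532
Z_in = Z_0·(Z_L + jZ_0·tanβl)/(Z_0 + jZ_L·tanβl)
     = 225·(357 − j120)/(225 − j190)

Z_in ≈ 268 + j106 Ω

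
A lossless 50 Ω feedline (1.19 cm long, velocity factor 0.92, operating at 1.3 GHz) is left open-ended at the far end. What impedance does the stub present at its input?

λ = v/f = 0.92·c / 1.3 GHz = 0.212 m
βl = 2π·l/λ = 2π × 0.0561 = 20.2°
tan(βl) = 0.367
For an open-ended stub, Z_in = −jZ_0·cot(βl) = −jZ_0/tan(βl)

Z_in ≈ −j136 Ω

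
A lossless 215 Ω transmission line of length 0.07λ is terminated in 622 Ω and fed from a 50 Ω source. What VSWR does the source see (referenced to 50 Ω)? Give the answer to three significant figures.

βl = 2π × 0.07 = 25.2°
tan(βl) = 0.471
Z_in = Z_0·(Z_L + jZ_0·tanβl)/(Z_0 + jZ_L·tanβl) = 266 − j261 Ω
Γ_s = (Z_in − Z_s)/(Z_in + Z_s) = (216 − j261)/(316 − j261), |Γ_s| = 0.827
VSWR = (1 + |Γ_s|)/(1 − |Γ_s|)

VSWR ≈ 10.5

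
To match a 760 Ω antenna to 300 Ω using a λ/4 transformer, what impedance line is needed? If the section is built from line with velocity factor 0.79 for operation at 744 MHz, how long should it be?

Z_qwt = √(Z_0·R_L) = √(300 × 760) = √228000
λ = 0.79·c/f = 0.319 m, so l = λ/4 = 0.0796 m

Z_qwt ≈ 477 Ω; length ≈ 7.96 cm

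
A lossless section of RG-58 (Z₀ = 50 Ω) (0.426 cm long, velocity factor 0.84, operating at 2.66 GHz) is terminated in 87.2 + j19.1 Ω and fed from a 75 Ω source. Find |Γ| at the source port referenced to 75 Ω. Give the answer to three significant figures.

|Γ| ≈ 0.124

λ = v/f = 0.84·c / 2.66 GHz = 0.0947 m
βl = 2π·l/λ = 2π × 0.045 = 16.2°
tan(βl) = 0.29
Z_in = Z_0·(Z_L + jZ_0·tanβl)/(Z_0 + jZ_L·tanβl) = 90.3 − j13.6 Ω
Γ_s = (Z_in − Z_s)/(Z_in + Z_s) = (15.3 − j13.6)/(165 − j13.6), |Γ_s| = 0.124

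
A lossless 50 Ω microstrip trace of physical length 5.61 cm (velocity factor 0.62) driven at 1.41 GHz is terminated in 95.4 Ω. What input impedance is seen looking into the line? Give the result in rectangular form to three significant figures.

λ = v/f = 0.62·c / 1.41 GHz = 0.132 m
βl = 2π·l/λ = 2π × 0.425 = 153°
tan(βl) = tan(153°) = -0.507
Z_in = Z_0·(Z_L + jZ_0·tanβl)/(Z_0 + jZ_L·tanβl)
     = 50·(95.4 − j25.4)/(50 − j48.4)

Z_in ≈ 61.9 + j34.6 Ω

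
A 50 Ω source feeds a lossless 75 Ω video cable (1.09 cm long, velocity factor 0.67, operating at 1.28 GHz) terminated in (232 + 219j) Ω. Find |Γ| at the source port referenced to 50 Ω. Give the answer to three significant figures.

λ = v/f = 0.67·c / 1.28 GHz = 0.157 m
βl = 2π·l/λ = 2π × 0.0694 = 25°
tan(βl) = 0.466
Z_in = Z_0·(Z_L + jZ_0·tanβl)/(Z_0 + jZ_L·tanβl) = 128 − j193 Ω
Γ_s = (Z_in − Z_s)/(Z_in + Z_s) = (77.9 − j193)/(178 − j193), |Γ_s| = 0.793

|Γ| ≈ 0.793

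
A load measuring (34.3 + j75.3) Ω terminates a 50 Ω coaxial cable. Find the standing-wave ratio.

Γ = (Z_L − Z_0)/(Z_L + Z_0) = (-15.7 + j75.3)/(84.3 + j75.3)
|Γ| = 76.9/113 = 0.68
VSWR = (1 + |Γ|)/(1 − |Γ|) = 1.68/0.32

VSWR ≈ 5.26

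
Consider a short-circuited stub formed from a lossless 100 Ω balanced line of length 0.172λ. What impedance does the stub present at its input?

Z_in ≈ +j187 Ω

βl = 2π × 0.172 = 61.9°
tan(βl) = 1.87
For a short-circuited stub, Z_in = jZ_0·tan(βl)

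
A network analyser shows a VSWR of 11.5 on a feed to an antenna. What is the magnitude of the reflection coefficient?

|Γ| = (S − 1)/(S + 1) = (11.5 − 1)/(11.5 + 1) = 10.5/12.5

|Γ| ≈ 0.84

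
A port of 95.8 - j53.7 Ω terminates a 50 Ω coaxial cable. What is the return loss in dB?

RL ≈ 6.85 dB

Γ = (45.8 − j53.7)/(145.8 − j53.7), |Γ| = 0.454
RL = −20·log₁₀|Γ| = −20·log₁₀(0.454)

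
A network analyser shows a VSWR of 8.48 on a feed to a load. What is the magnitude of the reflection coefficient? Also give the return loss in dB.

|Γ| ≈ 0.789; return loss ≈ 2.06 dB

|Γ| = (S − 1)/(S + 1) = (8.48 − 1)/(8.48 + 1) = 7.48/9.48
RL = −20·log₁₀|Γ| = −20·log₁₀(0.789)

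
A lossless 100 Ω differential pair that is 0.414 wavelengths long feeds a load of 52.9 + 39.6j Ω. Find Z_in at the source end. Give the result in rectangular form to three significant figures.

Z_in ≈ 44.1 − j5.18 Ω

βl = 2π × 0.414 = 149°
tan(βl) = tan(149°) = -0.6
Z_in = Z_0·(Z_L + jZ_0·tanβl)/(Z_0 + jZ_L·tanβl)
     = 100·(52.9 − j20.4)/(124 − j31.7)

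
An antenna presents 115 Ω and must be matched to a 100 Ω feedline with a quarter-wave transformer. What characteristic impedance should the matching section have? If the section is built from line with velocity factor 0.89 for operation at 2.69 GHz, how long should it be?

Z_qwt ≈ 107 Ω; length ≈ 2.48 cm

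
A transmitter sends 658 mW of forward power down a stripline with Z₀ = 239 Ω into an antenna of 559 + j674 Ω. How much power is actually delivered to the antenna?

|Γ| = |(320 + j674)/(798 + j674)| = 0.714
|Γ|² = 0.51
P_refl = |Γ|²·P_inc = 336 mW, P_del = (1 − |Γ|²)·P_inc = 322 mW

P_delivered ≈ 322 mW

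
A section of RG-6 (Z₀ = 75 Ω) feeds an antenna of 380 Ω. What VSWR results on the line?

VSWR ≈ 5.07

Γ = (380 − 75)/(380 + 75) = 0.67
VSWR = (1 + 0.67)/(1 − 0.67)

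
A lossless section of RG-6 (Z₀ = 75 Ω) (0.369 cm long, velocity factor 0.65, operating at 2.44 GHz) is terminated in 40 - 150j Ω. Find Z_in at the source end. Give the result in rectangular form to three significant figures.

Z_in ≈ 16.9 − j81.6 Ω

λ = v/f = 0.65·c / 2.44 GHz = 0.0799 m
βl = 2π·l/λ = 2π × 0.0462 = 16.6°
tan(βl) = tan(16.6°) = 0.299
Z_in = Z_0·(Z_L + jZ_0·tanβl)/(Z_0 + jZ_L·tanβl)
     = 75·(40 − j128)/(120 + j11.9)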